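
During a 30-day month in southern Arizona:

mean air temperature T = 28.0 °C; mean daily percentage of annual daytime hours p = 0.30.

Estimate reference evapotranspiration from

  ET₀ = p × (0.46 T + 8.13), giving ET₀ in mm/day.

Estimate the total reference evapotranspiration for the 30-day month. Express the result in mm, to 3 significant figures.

ET₀ = 0.30 × (0.46 × 28.0 + 8.13) = 0.30 × 21.010 = 6.3030 mm/d
Monthly total = 6.3030 × 30 = 189.090 mm

189 mm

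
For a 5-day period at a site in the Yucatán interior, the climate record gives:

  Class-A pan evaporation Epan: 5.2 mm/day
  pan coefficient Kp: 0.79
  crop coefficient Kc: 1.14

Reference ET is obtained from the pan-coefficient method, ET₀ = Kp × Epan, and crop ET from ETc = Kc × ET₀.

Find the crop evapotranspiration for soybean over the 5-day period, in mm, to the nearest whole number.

ET₀ = 0.79 × 5.2 = 4.1080 mm/d
ETc = Kc × ET₀ = 1.14 × 4.1080 = 4.6831 mm/d
Over 5 days: 4.6831 × 5 = 23.416 mm

23 mm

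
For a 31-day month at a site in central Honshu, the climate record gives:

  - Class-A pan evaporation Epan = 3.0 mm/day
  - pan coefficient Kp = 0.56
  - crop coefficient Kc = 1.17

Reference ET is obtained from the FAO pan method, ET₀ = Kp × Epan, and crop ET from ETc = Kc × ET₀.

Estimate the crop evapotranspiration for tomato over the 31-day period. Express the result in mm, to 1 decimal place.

60.9 mm

ET₀ = 0.56 × 3.0 = 1.6800 mm/d
ETc = Kc × ET₀ = 1.17 × 1.6800 = 1.9656 mm/d
Over 31 days: 1.9656 × 31 = 60.934 mm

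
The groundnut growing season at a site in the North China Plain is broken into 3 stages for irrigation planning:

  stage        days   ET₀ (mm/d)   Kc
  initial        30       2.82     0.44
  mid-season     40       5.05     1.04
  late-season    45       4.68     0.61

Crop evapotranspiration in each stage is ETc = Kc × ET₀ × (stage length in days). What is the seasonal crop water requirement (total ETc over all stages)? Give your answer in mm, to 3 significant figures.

376 mm

initial: 0.44 × 2.82 × 30 = 37.22 mm
mid-season: 1.04 × 5.05 × 40 = 210.08 mm
late-season: 0.61 × 4.68 × 45 = 128.47 mm
Seasonal total = 375.77 mm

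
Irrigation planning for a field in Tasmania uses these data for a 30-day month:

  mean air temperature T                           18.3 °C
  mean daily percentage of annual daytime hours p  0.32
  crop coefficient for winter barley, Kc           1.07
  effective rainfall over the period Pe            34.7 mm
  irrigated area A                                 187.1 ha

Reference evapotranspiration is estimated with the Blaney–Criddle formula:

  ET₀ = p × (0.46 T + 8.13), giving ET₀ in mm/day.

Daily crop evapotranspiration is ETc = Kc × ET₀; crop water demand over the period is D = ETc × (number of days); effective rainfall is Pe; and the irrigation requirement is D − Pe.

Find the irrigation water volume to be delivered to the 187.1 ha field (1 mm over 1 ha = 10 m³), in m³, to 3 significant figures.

ET₀ = 0.32 × (0.46 × 18.3 + 8.13) = 0.32 × 16.548 = 5.2954 mm/d
ETc = Kc × ET₀ = 1.07 × 5.2954 = 5.6661 mm/d
Crop demand D = ETc × 30 d = 5.6661 × 30 = 169.983 mm
D − Pe = 169.983 − 34.7 = 135.283 mm
Volume = 135.283 mm × 187.1 ha × 10 = 253114.5 m³

253000 m³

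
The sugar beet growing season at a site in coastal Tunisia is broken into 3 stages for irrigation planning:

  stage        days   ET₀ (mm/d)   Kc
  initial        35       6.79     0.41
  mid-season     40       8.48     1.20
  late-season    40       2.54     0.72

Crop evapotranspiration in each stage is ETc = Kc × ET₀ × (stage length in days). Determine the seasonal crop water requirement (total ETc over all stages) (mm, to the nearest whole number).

578 mm

initial: 0.41 × 6.79 × 35 = 97.44 mm
mid-season: 1.20 × 8.48 × 40 = 407.04 mm
late-season: 0.72 × 2.54 × 40 = 73.15 mm
Seasonal total = 577.63 mm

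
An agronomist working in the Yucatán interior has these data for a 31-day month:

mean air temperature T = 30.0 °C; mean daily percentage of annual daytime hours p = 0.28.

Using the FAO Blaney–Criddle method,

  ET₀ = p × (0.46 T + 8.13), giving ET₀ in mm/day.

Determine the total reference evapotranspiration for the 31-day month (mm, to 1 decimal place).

190.4 mm

ET₀ = 0.28 × (0.46 × 30.0 + 8.13) = 0.28 × 21.930 = 6.1404 mm/d
Monthly total = 6.1404 × 31 = 190.352 mm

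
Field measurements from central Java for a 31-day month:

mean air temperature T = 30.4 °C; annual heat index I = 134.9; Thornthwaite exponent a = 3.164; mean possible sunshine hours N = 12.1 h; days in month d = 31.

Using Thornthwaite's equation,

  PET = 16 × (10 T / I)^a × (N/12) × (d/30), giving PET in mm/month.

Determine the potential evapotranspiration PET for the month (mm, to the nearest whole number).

218 mm

10T/I = 10 × 30.4 / 134.9 = 2.2535
(10T/I)^a = 2.2535^3.164 = 13.0750
Uncorrected PET = 16 × 13.0750 = 209.200 mm
Correction = (N/12)(d/30) = (12.1/12)(31/30) = 1.0419
PET = 209.200 × 1.0419 = 217.965 mm/month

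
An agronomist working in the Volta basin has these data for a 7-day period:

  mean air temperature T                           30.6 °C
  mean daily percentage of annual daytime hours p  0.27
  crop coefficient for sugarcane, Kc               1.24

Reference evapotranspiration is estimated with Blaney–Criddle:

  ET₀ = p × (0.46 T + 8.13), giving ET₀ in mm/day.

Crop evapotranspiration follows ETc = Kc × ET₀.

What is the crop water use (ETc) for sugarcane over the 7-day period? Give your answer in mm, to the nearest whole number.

52 mm

ET₀ = 0.27 × (0.46 × 30.6 + 8.13) = 0.27 × 22.206 = 5.9956 mm/d
ETc = Kc × ET₀ = 1.24 × 5.9956 = 7.4345 mm/d
Over 7 days: 7.4345 × 7 = 52.042 mm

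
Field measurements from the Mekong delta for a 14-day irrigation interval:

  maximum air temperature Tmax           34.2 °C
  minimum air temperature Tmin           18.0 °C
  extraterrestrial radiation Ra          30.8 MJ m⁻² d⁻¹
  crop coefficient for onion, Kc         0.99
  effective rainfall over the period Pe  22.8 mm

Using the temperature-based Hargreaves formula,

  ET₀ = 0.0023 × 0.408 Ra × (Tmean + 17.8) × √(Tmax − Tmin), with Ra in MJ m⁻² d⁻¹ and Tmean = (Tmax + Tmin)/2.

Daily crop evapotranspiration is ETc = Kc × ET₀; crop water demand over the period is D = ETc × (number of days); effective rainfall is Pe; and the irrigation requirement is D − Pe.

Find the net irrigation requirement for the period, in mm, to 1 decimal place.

48.0 mm

Tmean = (34.2 + 18.0)/2 = 26.10 °C
0.408 Ra = 0.408 × 30.8 = 12.5664 mm/d equivalent
ET₀ = 0.0023 × 12.5664 × (26.10 + 17.8) × √16.2 = 0.0023 × 12.5664 × 43.90 × 4.0249 = 5.1069 mm/d
ETc = Kc × ET₀ = 0.99 × 5.1069 = 5.0558 mm/d
Crop demand D = ETc × 14 d = 5.0558 × 14 = 70.781 mm
D − Pe = 70.781 − 22.8 = 47.981 mm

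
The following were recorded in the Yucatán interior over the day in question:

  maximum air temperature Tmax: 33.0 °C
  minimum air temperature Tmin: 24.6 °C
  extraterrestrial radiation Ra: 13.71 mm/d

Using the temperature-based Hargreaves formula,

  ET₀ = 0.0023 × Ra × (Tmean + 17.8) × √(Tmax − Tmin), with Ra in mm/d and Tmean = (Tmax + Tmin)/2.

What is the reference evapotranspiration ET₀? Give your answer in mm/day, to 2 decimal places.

Tmean = (33.0 + 24.6)/2 = 28.80 °C
ET₀ = 0.0023 × 13.71 × (28.80 + 17.8) × √8.4 = 0.0023 × 13.71 × 46.60 × 2.8983 = 4.2589 mm/d

4.26 mm/day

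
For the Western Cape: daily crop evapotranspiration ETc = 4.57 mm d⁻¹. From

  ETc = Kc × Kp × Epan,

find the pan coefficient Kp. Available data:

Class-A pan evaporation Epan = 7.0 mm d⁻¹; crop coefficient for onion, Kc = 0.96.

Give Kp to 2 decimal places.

ETc = Kc × Kp × Epan  ⇒  Kp = ETc / (Kc × Epan)
Kp = 4.57 / (0.96 × 7.0) = 4.57 / 6.720 = 0.6801

0.68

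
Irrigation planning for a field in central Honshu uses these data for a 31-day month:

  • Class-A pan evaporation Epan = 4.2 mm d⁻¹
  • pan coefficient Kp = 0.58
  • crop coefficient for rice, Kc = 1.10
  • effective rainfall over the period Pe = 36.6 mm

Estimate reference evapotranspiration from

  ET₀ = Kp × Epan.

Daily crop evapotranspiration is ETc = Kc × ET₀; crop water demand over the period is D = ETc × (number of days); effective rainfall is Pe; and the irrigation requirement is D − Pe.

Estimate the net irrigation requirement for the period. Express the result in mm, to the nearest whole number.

ET₀ = 0.58 × 4.2 = 2.4360 mm/d
ETc = Kc × ET₀ = 1.10 × 2.4360 = 2.6796 mm/d
Crop demand D = ETc × 31 d = 2.6796 × 31 = 83.068 mm
D − Pe = 83.068 − 36.6 = 46.468 mm

46 mm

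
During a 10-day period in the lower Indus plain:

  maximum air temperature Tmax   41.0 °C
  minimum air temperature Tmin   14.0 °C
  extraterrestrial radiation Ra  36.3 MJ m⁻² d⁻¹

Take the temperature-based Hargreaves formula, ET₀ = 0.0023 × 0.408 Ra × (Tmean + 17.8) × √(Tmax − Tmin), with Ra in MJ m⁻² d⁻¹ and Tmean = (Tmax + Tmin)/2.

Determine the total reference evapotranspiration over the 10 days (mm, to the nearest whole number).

80 mm

Tmean = (41.0 + 14.0)/2 = 27.50 °C
0.408 Ra = 0.408 × 36.3 = 14.8104 mm/d equivalent
ET₀ = 0.0023 × 14.8104 × (27.50 + 17.8) × √27.0 = 0.0023 × 14.8104 × 45.30 × 5.1962 = 8.0182 mm/d
Over 10 days: 8.0182 × 10 = 80.182 mm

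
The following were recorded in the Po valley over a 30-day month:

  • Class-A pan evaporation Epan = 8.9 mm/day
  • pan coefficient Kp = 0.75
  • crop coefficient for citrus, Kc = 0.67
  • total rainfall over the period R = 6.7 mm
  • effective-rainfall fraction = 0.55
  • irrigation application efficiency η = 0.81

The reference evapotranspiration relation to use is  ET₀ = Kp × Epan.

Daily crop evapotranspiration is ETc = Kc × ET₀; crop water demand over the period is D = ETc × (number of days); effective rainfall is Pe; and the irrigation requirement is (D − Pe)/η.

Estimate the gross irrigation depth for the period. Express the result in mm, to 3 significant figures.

161 mm

ET₀ = 0.75 × 8.9 = 6.6750 mm/d
ETc = Kc × ET₀ = 0.67 × 6.6750 = 4.4723 mm/d
Crop demand D = ETc × 30 d = 4.4723 × 30 = 134.169 mm
Pe = 0.55 × 6.7 = 3.685 mm
D − Pe = 134.169 − 3.685 = 130.484 mm
Gross irrigation = 130.484 / 0.81 = 161.091 mm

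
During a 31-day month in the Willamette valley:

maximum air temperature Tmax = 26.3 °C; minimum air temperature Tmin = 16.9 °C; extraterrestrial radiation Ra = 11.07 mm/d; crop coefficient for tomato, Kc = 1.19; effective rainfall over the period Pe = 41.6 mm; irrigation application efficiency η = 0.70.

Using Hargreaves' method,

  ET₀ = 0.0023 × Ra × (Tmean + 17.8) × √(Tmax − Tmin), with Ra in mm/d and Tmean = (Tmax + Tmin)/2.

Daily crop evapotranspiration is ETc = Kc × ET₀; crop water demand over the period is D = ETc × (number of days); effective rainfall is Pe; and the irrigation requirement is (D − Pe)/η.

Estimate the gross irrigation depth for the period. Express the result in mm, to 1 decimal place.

102.7 mm

Tmean = (26.3 + 16.9)/2 = 21.60 °C
ET₀ = 0.0023 × 11.07 × (21.60 + 17.8) × √9.4 = 0.0023 × 11.07 × 39.40 × 3.0659 = 3.0756 mm/d
ETc = Kc × ET₀ = 1.19 × 3.0756 = 3.6600 mm/d
Crop demand D = ETc × 31 d = 3.6600 × 31 = 113.460 mm
D − Pe = 113.460 − 41.6 = 71.860 mm
Gross irrigation = 71.860 / 0.70 = 102.657 mm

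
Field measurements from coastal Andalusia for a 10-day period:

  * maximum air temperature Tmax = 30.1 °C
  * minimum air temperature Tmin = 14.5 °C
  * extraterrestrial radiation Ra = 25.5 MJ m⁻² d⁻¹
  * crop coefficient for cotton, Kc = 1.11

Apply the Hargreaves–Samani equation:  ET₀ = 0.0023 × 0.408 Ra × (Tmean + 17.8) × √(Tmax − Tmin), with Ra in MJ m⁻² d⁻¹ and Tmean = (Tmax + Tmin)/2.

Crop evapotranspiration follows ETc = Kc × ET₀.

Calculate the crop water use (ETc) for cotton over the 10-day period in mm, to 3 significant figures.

42.1 mm

Tmean = (30.1 + 14.5)/2 = 22.30 °C
0.408 Ra = 0.408 × 25.5 = 10.4040 mm/d equivalent
ET₀ = 0.0023 × 10.4040 × (22.30 + 17.8) × √15.6 = 0.0023 × 10.4040 × 40.10 × 3.9497 = 3.7900 mm/d
ETc = Kc × ET₀ = 1.11 × 3.7900 = 4.2069 mm/d
Over 10 days: 4.2069 × 10 = 42.069 mm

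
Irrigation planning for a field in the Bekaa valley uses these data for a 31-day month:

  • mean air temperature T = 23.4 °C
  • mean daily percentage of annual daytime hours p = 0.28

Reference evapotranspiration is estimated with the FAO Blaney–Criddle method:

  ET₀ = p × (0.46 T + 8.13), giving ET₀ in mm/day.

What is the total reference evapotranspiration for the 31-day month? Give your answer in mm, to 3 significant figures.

164 mm

ET₀ = 0.28 × (0.46 × 23.4 + 8.13) = 0.28 × 18.894 = 5.2903 mm/d
Monthly total = 5.2903 × 31 = 163.999 mm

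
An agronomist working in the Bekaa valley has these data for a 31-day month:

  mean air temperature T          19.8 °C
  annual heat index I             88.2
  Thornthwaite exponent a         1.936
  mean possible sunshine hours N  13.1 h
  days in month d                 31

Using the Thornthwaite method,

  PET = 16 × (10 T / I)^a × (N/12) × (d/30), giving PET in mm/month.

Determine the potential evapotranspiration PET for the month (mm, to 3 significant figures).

86.4 mm

10T/I = 10 × 19.8 / 88.2 = 2.2449
(10T/I)^a = 2.2449^1.936 = 4.7854
Uncorrected PET = 16 × 4.7854 = 76.566 mm
Correction = (N/12)(d/30) = (13.1/12)(31/30) = 1.1281
PET = 76.566 × 1.1281 = 86.374 mm/month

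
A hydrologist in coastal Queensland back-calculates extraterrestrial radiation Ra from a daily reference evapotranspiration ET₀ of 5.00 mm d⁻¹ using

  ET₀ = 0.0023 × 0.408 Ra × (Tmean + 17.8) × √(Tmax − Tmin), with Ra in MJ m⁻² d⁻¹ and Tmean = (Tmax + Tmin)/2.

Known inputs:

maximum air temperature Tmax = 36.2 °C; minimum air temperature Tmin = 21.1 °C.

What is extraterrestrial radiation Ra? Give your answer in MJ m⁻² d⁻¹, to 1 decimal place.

29.5 MJ m⁻² d⁻¹

Tmean = (36.2+21.1)/2 = 28.65 °C; ΔT = 15.1
Ra = ET₀ / [0.0023 × 0.408 × (Tmean+17.8) × √ΔT]
   = 5.00 / (0.0023 × 0.408 × 46.45 × 3.8859) = 29.519 MJ m⁻² d⁻¹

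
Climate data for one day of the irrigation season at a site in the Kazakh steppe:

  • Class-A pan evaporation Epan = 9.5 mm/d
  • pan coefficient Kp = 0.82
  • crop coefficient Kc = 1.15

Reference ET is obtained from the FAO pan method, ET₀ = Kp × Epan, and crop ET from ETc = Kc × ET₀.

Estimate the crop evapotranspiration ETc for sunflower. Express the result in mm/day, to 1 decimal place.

ET₀ = 0.82 × 9.5 = 7.7900 mm/d
ETc = Kc × ET₀ = 1.15 × 7.7900 = 8.9585 mm/d

9.0 mm/day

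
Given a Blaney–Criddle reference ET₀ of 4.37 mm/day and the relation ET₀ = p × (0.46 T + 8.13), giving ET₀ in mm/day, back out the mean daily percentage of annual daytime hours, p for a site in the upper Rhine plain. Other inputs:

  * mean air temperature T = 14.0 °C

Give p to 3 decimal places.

0.300

p = ET₀ / (0.46 T + 8.13) = 4.37 / (0.46 × 14.0 + 8.13) = 4.37 / 14.570 = 0.2999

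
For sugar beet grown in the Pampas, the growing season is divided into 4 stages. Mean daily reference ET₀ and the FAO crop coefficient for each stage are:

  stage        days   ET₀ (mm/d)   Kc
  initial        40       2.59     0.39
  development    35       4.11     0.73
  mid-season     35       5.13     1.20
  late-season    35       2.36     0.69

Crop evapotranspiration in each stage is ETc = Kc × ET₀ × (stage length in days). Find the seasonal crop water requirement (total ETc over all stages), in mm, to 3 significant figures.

418 mm

initial: 0.39 × 2.59 × 40 = 40.40 mm
development: 0.73 × 4.11 × 35 = 105.01 mm
mid-season: 1.20 × 5.13 × 35 = 215.46 mm
late-season: 0.69 × 2.36 × 35 = 56.99 mm
Seasonal total = 417.86 mm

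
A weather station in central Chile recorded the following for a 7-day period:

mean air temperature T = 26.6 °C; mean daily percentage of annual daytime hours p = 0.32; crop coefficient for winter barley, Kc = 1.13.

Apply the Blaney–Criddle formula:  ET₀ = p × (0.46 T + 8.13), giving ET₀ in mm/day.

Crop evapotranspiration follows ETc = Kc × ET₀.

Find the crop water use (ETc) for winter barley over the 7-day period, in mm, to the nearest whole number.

52 mm

ET₀ = 0.32 × (0.46 × 26.6 + 8.13) = 0.32 × 20.366 = 6.5171 mm/d
ETc = Kc × ET₀ = 1.13 × 6.5171 = 7.3643 mm/d
Over 7 days: 7.3643 × 7 = 51.550 mm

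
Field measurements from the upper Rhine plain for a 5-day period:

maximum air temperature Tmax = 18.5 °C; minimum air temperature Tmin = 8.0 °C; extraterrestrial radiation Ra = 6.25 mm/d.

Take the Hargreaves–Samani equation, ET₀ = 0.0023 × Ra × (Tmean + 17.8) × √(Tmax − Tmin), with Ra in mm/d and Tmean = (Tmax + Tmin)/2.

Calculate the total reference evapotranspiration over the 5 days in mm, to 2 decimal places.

7.23 mm

Tmean = (18.5 + 8.0)/2 = 13.25 °C
ET₀ = 0.0023 × 6.25 × (13.25 + 17.8) × √10.5 = 0.0023 × 6.25 × 31.05 × 3.2404 = 1.4463 mm/d
Over 5 days: 1.4463 × 5 = 7.232 mm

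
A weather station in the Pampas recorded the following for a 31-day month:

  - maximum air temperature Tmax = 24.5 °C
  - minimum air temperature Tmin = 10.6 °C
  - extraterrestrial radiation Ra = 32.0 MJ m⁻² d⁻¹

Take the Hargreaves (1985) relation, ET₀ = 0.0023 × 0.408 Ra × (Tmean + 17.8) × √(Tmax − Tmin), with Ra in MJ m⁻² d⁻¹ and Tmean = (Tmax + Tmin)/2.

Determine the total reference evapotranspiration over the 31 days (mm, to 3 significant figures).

Tmean = (24.5 + 10.6)/2 = 17.55 °C
0.408 Ra = 0.408 × 32.0 = 13.0560 mm/d equivalent
ET₀ = 0.0023 × 13.0560 × (17.55 + 17.8) × √13.9 = 0.0023 × 13.0560 × 35.35 × 3.7283 = 3.9577 mm/d
Over 31 days: 3.9577 × 31 = 122.689 mm

123 mm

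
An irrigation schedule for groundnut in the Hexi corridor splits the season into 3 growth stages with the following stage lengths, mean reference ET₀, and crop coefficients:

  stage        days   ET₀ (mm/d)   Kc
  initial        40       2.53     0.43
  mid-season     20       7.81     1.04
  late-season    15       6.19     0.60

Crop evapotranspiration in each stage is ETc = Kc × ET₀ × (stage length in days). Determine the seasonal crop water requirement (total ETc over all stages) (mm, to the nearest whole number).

262 mm

initial: 0.43 × 2.53 × 40 = 43.52 mm
mid-season: 1.04 × 7.81 × 20 = 162.45 mm
late-season: 0.60 × 6.19 × 15 = 55.71 mm
Seasonal total = 261.68 mm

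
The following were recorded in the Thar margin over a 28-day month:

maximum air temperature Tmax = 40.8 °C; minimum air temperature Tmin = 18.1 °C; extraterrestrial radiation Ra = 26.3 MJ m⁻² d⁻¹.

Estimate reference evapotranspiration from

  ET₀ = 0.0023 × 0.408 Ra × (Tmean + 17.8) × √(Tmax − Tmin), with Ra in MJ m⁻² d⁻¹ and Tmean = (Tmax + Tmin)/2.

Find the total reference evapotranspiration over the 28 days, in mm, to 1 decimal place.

155.6 mm

Tmean = (40.8 + 18.1)/2 = 29.45 °C
0.408 Ra = 0.408 × 26.3 = 10.7304 mm/d equivalent
ET₀ = 0.0023 × 10.7304 × (29.45 + 17.8) × √22.7 = 0.0023 × 10.7304 × 47.25 × 4.7645 = 5.5560 mm/d
Over 28 days: 5.5560 × 28 = 155.568 mm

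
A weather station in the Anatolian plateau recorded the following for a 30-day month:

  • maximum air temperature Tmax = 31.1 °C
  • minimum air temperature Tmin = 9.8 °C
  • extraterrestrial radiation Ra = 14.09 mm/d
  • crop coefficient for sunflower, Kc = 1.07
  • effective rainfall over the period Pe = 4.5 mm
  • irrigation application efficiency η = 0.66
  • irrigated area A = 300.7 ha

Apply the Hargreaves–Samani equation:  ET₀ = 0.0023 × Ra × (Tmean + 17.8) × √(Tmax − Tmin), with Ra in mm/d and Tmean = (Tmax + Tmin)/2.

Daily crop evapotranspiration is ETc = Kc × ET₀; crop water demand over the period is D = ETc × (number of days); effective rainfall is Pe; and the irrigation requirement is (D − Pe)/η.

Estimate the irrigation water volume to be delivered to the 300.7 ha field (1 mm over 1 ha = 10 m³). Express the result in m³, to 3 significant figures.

Tmean = (31.1 + 9.8)/2 = 20.45 °C
ET₀ = 0.0023 × 14.09 × (20.45 + 17.8) × √21.3 = 0.0023 × 14.09 × 38.25 × 4.6152 = 5.7209 mm/d
ETc = Kc × ET₀ = 1.07 × 5.7209 = 6.1214 mm/d
Crop demand D = ETc × 30 d = 6.1214 × 30 = 183.642 mm
D − Pe = 183.642 − 4.5 = 179.142 mm
Gross irrigation = 179.142 / 0.66 = 271.427 mm
Volume = 271.427 mm × 300.7 ha × 10 = 816181.0 m³

816000 m³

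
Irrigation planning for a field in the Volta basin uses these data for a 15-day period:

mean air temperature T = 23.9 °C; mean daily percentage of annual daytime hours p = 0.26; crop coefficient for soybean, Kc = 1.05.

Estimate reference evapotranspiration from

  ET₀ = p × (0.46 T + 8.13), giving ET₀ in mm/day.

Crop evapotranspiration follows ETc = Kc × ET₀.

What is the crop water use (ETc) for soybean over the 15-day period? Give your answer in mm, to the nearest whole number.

78 mm

ET₀ = 0.26 × (0.46 × 23.9 + 8.13) = 0.26 × 19.124 = 4.9722 mm/d
ETc = Kc × ET₀ = 1.05 × 4.9722 = 5.2208 mm/d
Over 15 days: 5.2208 × 15 = 78.312 mm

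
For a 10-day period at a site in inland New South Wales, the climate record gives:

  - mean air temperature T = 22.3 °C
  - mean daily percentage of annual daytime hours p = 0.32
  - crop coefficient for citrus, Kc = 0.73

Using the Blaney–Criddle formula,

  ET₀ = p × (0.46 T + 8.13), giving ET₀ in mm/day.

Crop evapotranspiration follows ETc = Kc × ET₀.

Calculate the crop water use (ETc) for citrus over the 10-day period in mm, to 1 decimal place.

ET₀ = 0.32 × (0.46 × 22.3 + 8.13) = 0.32 × 18.388 = 5.8842 mm/d
ETc = Kc × ET₀ = 0.73 × 5.8842 = 4.2955 mm/d
Over 10 days: 4.2955 × 10 = 42.955 mm

43.0 mm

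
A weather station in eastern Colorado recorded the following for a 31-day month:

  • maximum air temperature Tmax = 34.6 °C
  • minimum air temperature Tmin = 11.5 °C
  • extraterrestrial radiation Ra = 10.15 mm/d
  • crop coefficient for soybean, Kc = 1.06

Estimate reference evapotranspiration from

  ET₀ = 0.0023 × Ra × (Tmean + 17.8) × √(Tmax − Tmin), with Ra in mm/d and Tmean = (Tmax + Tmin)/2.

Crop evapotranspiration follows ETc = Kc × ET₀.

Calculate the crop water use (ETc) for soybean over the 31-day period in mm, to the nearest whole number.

Tmean = (34.6 + 11.5)/2 = 23.05 °C
ET₀ = 0.0023 × 10.15 × (23.05 + 17.8) × √23.1 = 0.0023 × 10.15 × 40.85 × 4.8062 = 4.5834 mm/d
ETc = Kc × ET₀ = 1.06 × 4.5834 = 4.8584 mm/d
Over 31 days: 4.8584 × 31 = 150.610 mm

151 mm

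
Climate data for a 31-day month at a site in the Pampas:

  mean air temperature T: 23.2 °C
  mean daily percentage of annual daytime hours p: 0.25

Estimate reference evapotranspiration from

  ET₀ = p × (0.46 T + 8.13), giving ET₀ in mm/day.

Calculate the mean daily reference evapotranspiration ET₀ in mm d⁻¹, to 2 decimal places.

4.70 mm d⁻¹

ET₀ = 0.25 × (0.46 × 23.2 + 8.13) = 0.25 × 18.802 = 4.7005 mm/d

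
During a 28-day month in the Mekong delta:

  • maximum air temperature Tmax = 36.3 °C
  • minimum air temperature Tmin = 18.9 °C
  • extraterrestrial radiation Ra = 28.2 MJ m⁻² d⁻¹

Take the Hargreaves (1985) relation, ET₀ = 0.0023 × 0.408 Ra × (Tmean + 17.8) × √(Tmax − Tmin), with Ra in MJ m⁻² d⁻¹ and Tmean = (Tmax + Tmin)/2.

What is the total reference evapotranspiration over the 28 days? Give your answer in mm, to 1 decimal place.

Tmean = (36.3 + 18.9)/2 = 27.60 °C
0.408 Ra = 0.408 × 28.2 = 11.5056 mm/d equivalent
ET₀ = 0.0023 × 11.5056 × (27.60 + 17.8) × √17.4 = 0.0023 × 11.5056 × 45.40 × 4.1713 = 5.0115 mm/d
Over 28 days: 5.0115 × 28 = 140.322 mm

140.3 mm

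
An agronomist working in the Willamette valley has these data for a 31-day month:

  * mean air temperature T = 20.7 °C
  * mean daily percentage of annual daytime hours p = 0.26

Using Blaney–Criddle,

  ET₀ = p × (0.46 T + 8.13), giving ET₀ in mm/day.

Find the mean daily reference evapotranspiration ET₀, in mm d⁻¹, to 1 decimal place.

4.6 mm d⁻¹

ET₀ = 0.26 × (0.46 × 20.7 + 8.13) = 0.26 × 17.652 = 4.5895 mm/d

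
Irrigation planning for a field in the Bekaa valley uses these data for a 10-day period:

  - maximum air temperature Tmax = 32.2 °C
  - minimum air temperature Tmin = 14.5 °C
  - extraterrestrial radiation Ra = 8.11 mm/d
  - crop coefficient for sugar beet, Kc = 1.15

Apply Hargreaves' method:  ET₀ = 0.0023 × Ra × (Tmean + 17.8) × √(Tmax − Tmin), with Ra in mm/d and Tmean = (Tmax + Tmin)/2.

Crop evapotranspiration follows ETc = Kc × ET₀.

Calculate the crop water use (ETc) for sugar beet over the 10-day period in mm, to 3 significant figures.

37.1 mm

Tmean = (32.2 + 14.5)/2 = 23.35 °C
ET₀ = 0.0023 × 8.11 × (23.35 + 17.8) × √17.7 = 0.0023 × 8.11 × 41.15 × 4.2071 = 3.2292 mm/d
ETc = Kc × ET₀ = 1.15 × 3.2292 = 3.7136 mm/d
Over 10 days: 3.7136 × 10 = 37.136 mm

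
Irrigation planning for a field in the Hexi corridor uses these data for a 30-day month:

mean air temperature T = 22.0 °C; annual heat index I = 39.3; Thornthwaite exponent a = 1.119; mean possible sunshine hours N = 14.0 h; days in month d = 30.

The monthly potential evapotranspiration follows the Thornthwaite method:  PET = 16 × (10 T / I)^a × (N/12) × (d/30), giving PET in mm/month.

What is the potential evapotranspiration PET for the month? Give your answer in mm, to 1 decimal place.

10T/I = 10 × 22.0 / 39.3 = 5.5980
(10T/I)^a = 5.5980^1.119 = 6.8715
Uncorrected PET = 16 × 6.8715 = 109.944 mm
Correction = (N/12)(d/30) = (14.0/12)(30/30) = 1.1667
PET = 109.944 × 1.1667 = 128.272 mm/month

128.3 mm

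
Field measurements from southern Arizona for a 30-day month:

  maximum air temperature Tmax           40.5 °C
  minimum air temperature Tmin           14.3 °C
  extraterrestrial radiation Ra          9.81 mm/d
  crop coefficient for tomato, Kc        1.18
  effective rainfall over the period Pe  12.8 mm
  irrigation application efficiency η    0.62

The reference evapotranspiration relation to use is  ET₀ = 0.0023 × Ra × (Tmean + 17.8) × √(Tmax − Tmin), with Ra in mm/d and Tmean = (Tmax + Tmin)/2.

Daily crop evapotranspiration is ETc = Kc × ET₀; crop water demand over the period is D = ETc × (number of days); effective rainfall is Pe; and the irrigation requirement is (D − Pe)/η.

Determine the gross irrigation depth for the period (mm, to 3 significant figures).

Tmean = (40.5 + 14.3)/2 = 27.40 °C
ET₀ = 0.0023 × 9.81 × (27.40 + 17.8) × √26.2 = 0.0023 × 9.81 × 45.20 × 5.1186 = 5.2202 mm/d
ETc = Kc × ET₀ = 1.18 × 5.2202 = 6.1598 mm/d
Crop demand D = ETc × 30 d = 6.1598 × 30 = 184.794 mm
D − Pe = 184.794 − 12.8 = 171.994 mm
Gross irrigation = 171.994 / 0.62 = 277.410 mm

277 mm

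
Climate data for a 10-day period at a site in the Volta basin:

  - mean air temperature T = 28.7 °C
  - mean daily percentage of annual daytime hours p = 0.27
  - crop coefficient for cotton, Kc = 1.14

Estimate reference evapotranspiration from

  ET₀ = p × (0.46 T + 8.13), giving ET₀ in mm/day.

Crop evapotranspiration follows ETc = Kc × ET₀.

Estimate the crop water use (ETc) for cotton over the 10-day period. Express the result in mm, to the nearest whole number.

ET₀ = 0.27 × (0.46 × 28.7 + 8.13) = 0.27 × 21.332 = 5.7596 mm/d
ETc = Kc × ET₀ = 1.14 × 5.7596 = 6.5659 mm/d
Over 10 days: 6.5659 × 10 = 65.659 mm

66 mm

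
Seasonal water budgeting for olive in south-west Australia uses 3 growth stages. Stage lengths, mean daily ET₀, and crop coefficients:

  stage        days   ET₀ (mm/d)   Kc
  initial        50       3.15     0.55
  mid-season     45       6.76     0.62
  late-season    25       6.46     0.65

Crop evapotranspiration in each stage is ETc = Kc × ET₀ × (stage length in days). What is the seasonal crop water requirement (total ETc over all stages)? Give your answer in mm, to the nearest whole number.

380 mm

initial: 0.55 × 3.15 × 50 = 86.63 mm
mid-season: 0.62 × 6.76 × 45 = 188.60 mm
late-season: 0.65 × 6.46 × 25 = 104.98 mm
Seasonal total = 380.21 mm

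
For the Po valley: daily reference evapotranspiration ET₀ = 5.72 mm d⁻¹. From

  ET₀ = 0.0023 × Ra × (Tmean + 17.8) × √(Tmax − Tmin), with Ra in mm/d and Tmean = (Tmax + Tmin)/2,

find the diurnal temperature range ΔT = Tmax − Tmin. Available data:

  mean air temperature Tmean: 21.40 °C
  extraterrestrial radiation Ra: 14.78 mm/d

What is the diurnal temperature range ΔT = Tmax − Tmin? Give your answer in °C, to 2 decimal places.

18.43 °C

√ΔT = ET₀ / [0.0023 × Ra × (Tmean+17.8)] = 5.72 / (0.0023 × 14.78 × 39.20) = 4.2925
ΔT = 4.2925² = 18.426 °C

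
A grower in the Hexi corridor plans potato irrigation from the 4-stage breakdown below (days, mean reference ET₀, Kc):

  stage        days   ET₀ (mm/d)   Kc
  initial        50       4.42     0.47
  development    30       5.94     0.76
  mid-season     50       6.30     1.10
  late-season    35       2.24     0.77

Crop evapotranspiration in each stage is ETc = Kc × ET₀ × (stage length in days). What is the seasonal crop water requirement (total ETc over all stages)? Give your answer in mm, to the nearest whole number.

initial: 0.47 × 4.42 × 50 = 103.87 mm
development: 0.76 × 5.94 × 30 = 135.43 mm
mid-season: 1.10 × 6.30 × 50 = 346.50 mm
late-season: 0.77 × 2.24 × 35 = 60.37 mm
Seasonal total = 646.17 mm

646 mm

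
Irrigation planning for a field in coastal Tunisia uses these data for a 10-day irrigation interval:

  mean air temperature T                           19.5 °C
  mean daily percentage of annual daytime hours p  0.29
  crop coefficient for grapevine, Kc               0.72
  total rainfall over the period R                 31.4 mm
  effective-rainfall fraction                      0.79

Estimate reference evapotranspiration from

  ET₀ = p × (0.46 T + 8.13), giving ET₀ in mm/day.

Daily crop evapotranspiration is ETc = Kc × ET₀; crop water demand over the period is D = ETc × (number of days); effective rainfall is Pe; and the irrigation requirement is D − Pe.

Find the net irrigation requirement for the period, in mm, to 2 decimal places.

ET₀ = 0.29 × (0.46 × 19.5 + 8.13) = 0.29 × 17.100 = 4.9590 mm/d
ETc = Kc × ET₀ = 0.72 × 4.9590 = 3.5705 mm/d
Crop demand D = ETc × 10 d = 3.5705 × 10 = 35.705 mm
Pe = 0.79 × 31.4 = 24.806 mm
D − Pe = 35.705 − 24.806 = 10.899 mm

10.90 mm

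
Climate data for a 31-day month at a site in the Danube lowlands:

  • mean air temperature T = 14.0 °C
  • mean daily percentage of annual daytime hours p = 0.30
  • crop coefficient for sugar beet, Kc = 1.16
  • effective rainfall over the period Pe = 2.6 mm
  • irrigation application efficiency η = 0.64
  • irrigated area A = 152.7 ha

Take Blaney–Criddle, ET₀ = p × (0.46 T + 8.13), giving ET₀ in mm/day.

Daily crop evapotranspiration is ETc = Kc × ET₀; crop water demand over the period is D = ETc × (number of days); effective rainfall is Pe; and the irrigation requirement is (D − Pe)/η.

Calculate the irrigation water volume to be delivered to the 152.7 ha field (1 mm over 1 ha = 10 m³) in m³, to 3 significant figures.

369000 m³

ET₀ = 0.30 × (0.46 × 14.0 + 8.13) = 0.30 × 14.570 = 4.3710 mm/d
ETc = Kc × ET₀ = 1.16 × 4.3710 = 5.0704 mm/d
Crop demand D = ETc × 31 d = 5.0704 × 31 = 157.182 mm
D − Pe = 157.182 − 2.6 = 154.582 mm
Gross irrigation = 154.582 / 0.64 = 241.534 mm
Volume = 241.534 mm × 152.7 ha × 10 = 368822.4 m³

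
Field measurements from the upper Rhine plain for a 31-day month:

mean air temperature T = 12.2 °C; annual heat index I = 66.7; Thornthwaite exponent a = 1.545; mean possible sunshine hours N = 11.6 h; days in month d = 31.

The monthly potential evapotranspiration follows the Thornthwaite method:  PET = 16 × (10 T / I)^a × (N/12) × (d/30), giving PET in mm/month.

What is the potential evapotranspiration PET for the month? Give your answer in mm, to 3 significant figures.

40.6 mm

10T/I = 10 × 12.2 / 66.7 = 1.8291
(10T/I)^a = 1.8291^1.545 = 2.5419
Uncorrected PET = 16 × 2.5419 = 40.670 mm
Correction = (N/12)(d/30) = (11.6/12)(31/30) = 0.9989
PET = 40.670 × 0.9989 = 40.625 mm/month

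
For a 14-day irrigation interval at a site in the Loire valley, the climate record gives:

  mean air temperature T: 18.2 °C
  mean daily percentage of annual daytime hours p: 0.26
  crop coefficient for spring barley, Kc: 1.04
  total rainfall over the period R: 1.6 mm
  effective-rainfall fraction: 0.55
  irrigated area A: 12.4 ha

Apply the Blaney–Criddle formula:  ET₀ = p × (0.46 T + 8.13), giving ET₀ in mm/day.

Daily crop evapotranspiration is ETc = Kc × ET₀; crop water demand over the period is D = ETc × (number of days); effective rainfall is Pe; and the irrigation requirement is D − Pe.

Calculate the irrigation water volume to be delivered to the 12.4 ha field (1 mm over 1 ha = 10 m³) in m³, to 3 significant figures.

7640 m³

ET₀ = 0.26 × (0.46 × 18.2 + 8.13) = 0.26 × 16.502 = 4.2905 mm/d
ETc = Kc × ET₀ = 1.04 × 4.2905 = 4.4621 mm/d
Crop demand D = ETc × 14 d = 4.4621 × 14 = 62.469 mm
Pe = 0.55 × 1.6 = 0.880 mm
D − Pe = 62.469 − 0.880 = 61.589 mm
Volume = 61.589 mm × 12.4 ha × 10 = 7637.0 m³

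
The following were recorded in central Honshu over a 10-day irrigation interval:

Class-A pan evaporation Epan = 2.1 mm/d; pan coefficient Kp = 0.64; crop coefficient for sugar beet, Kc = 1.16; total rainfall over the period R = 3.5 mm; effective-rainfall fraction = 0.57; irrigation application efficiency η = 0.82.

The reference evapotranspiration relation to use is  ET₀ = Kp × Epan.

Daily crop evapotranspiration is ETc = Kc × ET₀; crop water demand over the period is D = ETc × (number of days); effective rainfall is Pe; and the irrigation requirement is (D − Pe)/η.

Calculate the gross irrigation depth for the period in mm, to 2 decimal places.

ET₀ = 0.64 × 2.1 = 1.3440 mm/d
ETc = Kc × ET₀ = 1.16 × 1.3440 = 1.5590 mm/d
Crop demand D = ETc × 10 d = 1.5590 × 10 = 15.590 mm
Pe = 0.57 × 3.5 = 1.995 mm
D − Pe = 15.590 − 1.995 = 13.595 mm
Gross irrigation = 13.595 / 0.82 = 16.579 mm

16.58 mm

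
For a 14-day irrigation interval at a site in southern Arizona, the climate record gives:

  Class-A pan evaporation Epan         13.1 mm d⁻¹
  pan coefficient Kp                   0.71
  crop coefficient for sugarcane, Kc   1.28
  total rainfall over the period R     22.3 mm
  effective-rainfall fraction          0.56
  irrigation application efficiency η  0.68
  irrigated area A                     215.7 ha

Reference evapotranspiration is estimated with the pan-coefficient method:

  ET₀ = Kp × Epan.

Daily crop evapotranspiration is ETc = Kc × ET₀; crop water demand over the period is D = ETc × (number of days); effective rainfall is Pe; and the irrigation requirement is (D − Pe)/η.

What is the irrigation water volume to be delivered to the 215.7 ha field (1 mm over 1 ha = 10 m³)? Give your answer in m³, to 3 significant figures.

ET₀ = 0.71 × 13.1 = 9.3010 mm/d
ETc = Kc × ET₀ = 1.28 × 9.3010 = 11.9053 mm/d
Crop demand D = ETc × 14 d = 11.9053 × 14 = 166.674 mm
Pe = 0.56 × 22.3 = 12.488 mm
D − Pe = 166.674 − 12.488 = 154.186 mm
Gross irrigation = 154.186 / 0.68 = 226.744 mm
Volume = 226.744 mm × 215.7 ha × 10 = 489086.8 m³

489000 m³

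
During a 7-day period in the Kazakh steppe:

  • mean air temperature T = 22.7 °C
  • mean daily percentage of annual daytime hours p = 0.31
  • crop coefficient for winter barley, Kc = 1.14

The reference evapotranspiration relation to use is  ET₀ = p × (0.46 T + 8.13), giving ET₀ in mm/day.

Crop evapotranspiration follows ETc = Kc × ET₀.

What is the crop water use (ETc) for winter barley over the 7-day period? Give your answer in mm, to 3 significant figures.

ET₀ = 0.31 × (0.46 × 22.7 + 8.13) = 0.31 × 18.572 = 5.7573 mm/d
ETc = Kc × ET₀ = 1.14 × 5.7573 = 6.5633 mm/d
Over 7 days: 6.5633 × 7 = 45.943 mm

45.9 mm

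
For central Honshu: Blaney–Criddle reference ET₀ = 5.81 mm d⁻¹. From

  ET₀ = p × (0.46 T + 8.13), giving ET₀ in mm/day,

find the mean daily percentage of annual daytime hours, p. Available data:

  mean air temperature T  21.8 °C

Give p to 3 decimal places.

p = ET₀ / (0.46 T + 8.13) = 5.81 / (0.46 × 21.8 + 8.13) = 5.81 / 18.158 = 0.3200

0.320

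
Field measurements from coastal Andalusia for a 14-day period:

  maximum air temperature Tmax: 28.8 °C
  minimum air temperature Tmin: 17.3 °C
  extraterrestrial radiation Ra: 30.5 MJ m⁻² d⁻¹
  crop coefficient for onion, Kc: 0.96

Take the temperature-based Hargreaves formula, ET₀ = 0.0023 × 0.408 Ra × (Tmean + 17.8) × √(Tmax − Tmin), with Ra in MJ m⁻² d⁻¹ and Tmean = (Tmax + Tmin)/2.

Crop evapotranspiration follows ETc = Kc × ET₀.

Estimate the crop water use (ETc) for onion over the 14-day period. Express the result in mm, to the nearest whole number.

53 mm

Tmean = (28.8 + 17.3)/2 = 23.05 °C
0.408 Ra = 0.408 × 30.5 = 12.4440 mm/d equivalent
ET₀ = 0.0023 × 12.4440 × (23.05 + 17.8) × √11.5 = 0.0023 × 12.4440 × 40.85 × 3.3912 = 3.9649 mm/d
ETc = Kc × ET₀ = 0.96 × 3.9649 = 3.8063 mm/d
Over 14 days: 3.8063 × 14 = 53.288 mm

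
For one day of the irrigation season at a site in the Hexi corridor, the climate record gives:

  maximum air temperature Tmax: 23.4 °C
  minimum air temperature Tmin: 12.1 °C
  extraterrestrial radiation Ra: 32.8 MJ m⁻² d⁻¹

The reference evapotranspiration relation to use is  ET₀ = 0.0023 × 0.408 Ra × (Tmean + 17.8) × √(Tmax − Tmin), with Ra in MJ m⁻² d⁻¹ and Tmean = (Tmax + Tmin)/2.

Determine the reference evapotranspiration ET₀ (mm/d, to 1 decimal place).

3.7 mm/d

Tmean = (23.4 + 12.1)/2 = 17.75 °C
0.408 Ra = 0.408 × 32.8 = 13.3824 mm/d equivalent
ET₀ = 0.0023 × 13.3824 × (17.75 + 17.8) × √11.3 = 0.0023 × 13.3824 × 35.55 × 3.3615 = 3.6782 mm/d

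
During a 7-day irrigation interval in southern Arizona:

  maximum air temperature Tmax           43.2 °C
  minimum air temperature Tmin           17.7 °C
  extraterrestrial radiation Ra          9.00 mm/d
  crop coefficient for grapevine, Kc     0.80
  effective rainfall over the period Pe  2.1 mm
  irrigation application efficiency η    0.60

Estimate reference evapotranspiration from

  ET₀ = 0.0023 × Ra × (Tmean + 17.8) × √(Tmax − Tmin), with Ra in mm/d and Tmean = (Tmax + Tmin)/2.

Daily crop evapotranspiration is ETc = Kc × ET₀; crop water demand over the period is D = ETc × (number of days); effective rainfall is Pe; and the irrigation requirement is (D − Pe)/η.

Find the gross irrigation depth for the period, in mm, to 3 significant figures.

43.6 mm

Tmean = (43.2 + 17.7)/2 = 30.45 °C
ET₀ = 0.0023 × 9.00 × (30.45 + 17.8) × √25.5 = 0.0023 × 9.00 × 48.25 × 5.0498 = 5.0436 mm/d
ETc = Kc × ET₀ = 0.80 × 5.0436 = 4.0349 mm/d
Crop demand D = ETc × 7 d = 4.0349 × 7 = 28.244 mm
D − Pe = 28.244 − 2.1 = 26.144 mm
Gross irrigation = 26.144 / 0.60 = 43.573 mm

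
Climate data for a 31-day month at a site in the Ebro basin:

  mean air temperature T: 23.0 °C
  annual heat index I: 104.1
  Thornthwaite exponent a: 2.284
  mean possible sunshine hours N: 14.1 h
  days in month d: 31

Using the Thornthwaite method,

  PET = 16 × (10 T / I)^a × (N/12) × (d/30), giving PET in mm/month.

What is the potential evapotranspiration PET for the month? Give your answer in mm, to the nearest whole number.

10T/I = 10 × 23.0 / 104.1 = 2.2094
(10T/I)^a = 2.2094^2.284 = 6.1140
Uncorrected PET = 16 × 6.1140 = 97.824 mm
Correction = (N/12)(d/30) = (14.1/12)(31/30) = 1.2142
PET = 97.824 × 1.2142 = 118.778 mm/month

119 mm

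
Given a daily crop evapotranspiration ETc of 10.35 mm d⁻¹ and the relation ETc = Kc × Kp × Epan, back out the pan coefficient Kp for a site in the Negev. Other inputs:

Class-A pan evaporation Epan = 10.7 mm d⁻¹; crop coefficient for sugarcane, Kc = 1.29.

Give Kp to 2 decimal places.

0.75

ETc = Kc × Kp × Epan  ⇒  Kp = ETc / (Kc × Epan)
Kp = 10.35 / (1.29 × 10.7) = 10.35 / 13.803 = 0.7498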